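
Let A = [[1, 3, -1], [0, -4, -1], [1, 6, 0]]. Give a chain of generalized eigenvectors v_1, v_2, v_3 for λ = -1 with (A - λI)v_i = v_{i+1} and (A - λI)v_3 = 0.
We seek v_1 ∈ ker((A + I)^3) \ ker((A + I)^2), then set v_{i+1} = (A + I) v_i.

One such chain is v_1 = [[2, -1, 2]]^T, v_2 = [[-1, 1, -2]]^T, v_3 = [[3, -1, 3]]^T. Check: (A + I) v_3 = [[0, 0, 0]]^T = 0.

v_1 = [[2, -1, 2]]^T, v_2 = [[-1, 1, -2]]^T, v_3 = [[3, -1, 3]]^T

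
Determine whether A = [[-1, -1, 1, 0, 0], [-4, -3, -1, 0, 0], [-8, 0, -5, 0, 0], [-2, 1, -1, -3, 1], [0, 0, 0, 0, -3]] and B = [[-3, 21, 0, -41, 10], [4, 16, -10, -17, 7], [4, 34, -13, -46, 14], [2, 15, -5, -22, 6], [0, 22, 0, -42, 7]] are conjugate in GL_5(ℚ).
Yes.

Two matrices over a field are similar if and only if they have the same invariant factors.

Both A and B have characteristic polynomial (x + 3)^5 and minimal polynomial (x + 3)^3. Computing further, both have invariant factors (x + 3)^2, (x + 3)^3. Hence A and B are similar.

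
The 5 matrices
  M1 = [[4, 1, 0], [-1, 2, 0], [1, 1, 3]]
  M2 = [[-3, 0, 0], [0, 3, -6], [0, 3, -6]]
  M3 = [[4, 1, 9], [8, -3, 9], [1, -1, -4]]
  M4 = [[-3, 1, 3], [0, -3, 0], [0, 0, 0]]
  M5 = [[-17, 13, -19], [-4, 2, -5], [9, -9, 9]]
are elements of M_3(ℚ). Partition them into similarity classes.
Characteristic polynomials: χ_{M1} = (x - 3)^3, χ_{M2} = x(x + 3)^2, χ_{M3} = (x - 5)(x + 4)^2, χ_{M4} = x(x + 3)^2, χ_{M5} = x(x + 3)^2.

{M1}: invariant factors x - 3, (x - 3)^2.

{M2}: invariant factors x + 3, x(x + 3).

{M3}: invariant factors (x - 5)(x + 4)^2.

{M4, M5}: invariant factors x(x + 3)^2.

Matrices are similar if and only if their invariant-factor lists agree; the partition into similarity classes is {M1}, {M2}, {M3}, {M4, M5}.

4 classes: {M1}, {M2}, {M3}, {M4, M5}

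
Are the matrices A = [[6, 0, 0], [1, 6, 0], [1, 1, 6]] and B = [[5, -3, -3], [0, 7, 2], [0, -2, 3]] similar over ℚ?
trace(A) = 18 but trace(B) = 15. The trace is a similarity invariant, so A and B are not similar.

No.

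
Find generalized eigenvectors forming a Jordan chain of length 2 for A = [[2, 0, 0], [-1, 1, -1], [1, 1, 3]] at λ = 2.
v_1 = [[1, 1, -3]]^T, v_2 = [[0, 1, -1]]^T

We seek v_1 ∈ ker((A - 2I)^2) \ ker(A - 2I), then set v_{i+1} = (A - 2I) v_i.

One such chain is v_1 = [[1, 1, -3]]^T, v_2 = [[0, 1, -1]]^T. Check: (A - 2I) v_2 = [[0, 0, 0]]^T = 0.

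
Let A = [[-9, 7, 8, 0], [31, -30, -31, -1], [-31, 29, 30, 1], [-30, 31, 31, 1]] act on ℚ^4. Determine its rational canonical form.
R = [[0, 0, 0, -8], [1, 0, 0, -22], [0, 1, 0, -21], [0, 0, 1, -8]]

The invariant factors of A (the non-unit diagonal entries of the Smith normal form of xI - A over ℚ[x]) are (x + 1)^2(x + 2)(x + 4), each dividing the next. The characteristic polynomial is their product, (x + 1)^2(x + 2)(x + 4).

The rational canonical form is the block-diagonal matrix of companion matrices C(f_i):
R = [[0, 0, 0, -8], [1, 0, 0, -22], [0, 1, 0, -21], [0, 0, 1, -8]].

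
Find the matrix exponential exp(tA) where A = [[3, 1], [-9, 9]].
e^{tA} = [[(1 - 3*t)*e^{6*t}, t*e^{6*t}], [-9*t*e^{6*t}, (3*t + 1)*e^{6*t}]]

A has Jordan form J = [[6, 1], [0, 6]] with A = PJP^{-1}, so e^{tA} = P e^{tJ} P^{-1}.

For a Jordan block J_k(λ), e^{tJ_k(λ)} = e^{λt} · (I + tN + t^2 N^2/2! + ... + t^{k-1} N^{k-1}/(k-1)!) where N is the nilpotent superdiagonal part.

Assembling the blocks and conjugating back gives the entries of e^{tA} as shown above.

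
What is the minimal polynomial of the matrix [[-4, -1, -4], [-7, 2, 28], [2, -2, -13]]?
The characteristic polynomial factors as (x + 5)^3. The minimal polynomial is ∏(x - λ)^{k_λ} where k_λ is the size of the largest Jordan block at λ.

For λ = -5: rank(A + 5I) = 1, and the largest Jordan block has size 2 (the smallest k with rank((A + 5I)^k) = rank((A + 5I)^(k+1))).

So m_A(x) = (x + 5)^2.

m_A(x) = (x + 5)^2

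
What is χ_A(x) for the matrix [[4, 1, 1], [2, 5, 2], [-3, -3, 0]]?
xI - A = [[x - 4, -1, -1], [-2, x - 5, -2], [3, 3, x]].

Expanding det(xI - A) along the first row:
det(xI - A) = + (x - 4)·det([[x - 5, -2], [3, x]]) - (-1)·det([[-2, -2], [3, x]]) + (-1)·det([[-2, x - 5], [3, 3]]).

Evaluating gives χ_A(x) = x^3 - 9x^2 + 27x - 27 = (x - 3)^3.

χ_A(x) = (x - 3)^3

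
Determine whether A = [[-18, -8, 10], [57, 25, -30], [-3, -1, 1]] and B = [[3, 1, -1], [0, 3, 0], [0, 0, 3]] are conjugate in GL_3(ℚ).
trace(A) = 8 but trace(B) = 9. The trace is a similarity invariant, so A and B are not similar.

No.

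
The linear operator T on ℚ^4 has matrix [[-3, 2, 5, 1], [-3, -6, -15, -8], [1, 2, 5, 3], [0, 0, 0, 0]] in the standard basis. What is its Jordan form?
The characteristic polynomial is det(xI - A) = x^2(x + 2)^2, so the eigenvalues are -2 (algebraic multiplicity 2), 0 (algebraic multiplicity 2).

For λ = -2: rank(A + 2I) = 3, rank((A + 2I)^2) = 2. The eigenspace has dimension 4 - 3 = 1, so there is 1 Jordan block; the rank sequence gives block sizes [2].

For λ = 0: rank(A) = 3, rank(A^2) = 2. The eigenspace has dimension 4 - 3 = 1, so there is 1 Jordan block; the rank sequence gives block sizes [2].

Assembling the blocks gives the Jordan form J above.

J = [[-2, 1, 0, 0], [0, -2, 0, 0], [0, 0, 0, 1], [0, 0, 0, 0]]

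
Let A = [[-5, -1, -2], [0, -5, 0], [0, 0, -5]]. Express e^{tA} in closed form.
A has Jordan form J = [[-5, 1, 0], [0, -5, 0], [0, 0, -5]] with A = PJP^{-1}, so e^{tA} = P e^{tJ} P^{-1}.

For a Jordan block J_k(λ), e^{tJ_k(λ)} = e^{λt} · (I + tN + t^2 N^2/2! + ... + t^{k-1} N^{k-1}/(k-1)!) where N is the nilpotent superdiagonal part.

Assembling the blocks and conjugating back gives the entries of e^{tA} as shown above.

e^{tA} = [[e^{-5*t}, -t*e^{-5*t}, -2*t*e^{-5*t}], [0, e^{-5*t}, 0], [0, 0, e^{-5*t}]]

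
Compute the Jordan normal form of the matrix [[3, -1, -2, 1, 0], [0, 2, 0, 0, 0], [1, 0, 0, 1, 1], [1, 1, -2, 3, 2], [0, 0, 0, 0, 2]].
J = [[2, 1, 0, 0, 0], [0, 2, 0, 0, 0], [0, 0, 2, 1, 0], [0, 0, 0, 2, 0], [0, 0, 0, 0, 2]]

The characteristic polynomial is det(xI - A) = (x - 2)^5, so the eigenvalues are 2 (algebraic multiplicity 5).

For λ = 2: rank(A - 2I) = 2, rank((A - 2I)^2) = 0. The eigenspace has dimension 5 - 2 = 3, so there are 3 Jordan blocks; the rank sequence gives block sizes [2, 2, 1].

Assembling the blocks gives the Jordan form J above.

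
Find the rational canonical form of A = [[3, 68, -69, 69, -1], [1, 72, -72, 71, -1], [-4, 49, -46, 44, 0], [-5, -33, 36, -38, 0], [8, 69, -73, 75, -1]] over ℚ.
The invariant factors of A (the non-unit diagonal entries of the Smith normal form of xI - A over ℚ[x]) are (x + 2)^2(x + 4)(x^2 + 2x + 2), each dividing the next. The characteristic polynomial is their product, (x + 2)^2(x + 4)(x^2 + 2x + 2).

The rational canonical form is the block-diagonal matrix of companion matrices C(f_i):
R = [[0, 0, 0, 0, -32], [1, 0, 0, 0, -72], [0, 1, 0, 0, -72], [0, 0, 1, 0, -38], [0, 0, 0, 1, -10]].

Note the characteristic polynomial does not split into linear factors over ℚ, so A has no Jordan form over ℚ; the rational canonical form exists over any field.

R = [[0, 0, 0, 0, -32], [1, 0, 0, 0, -72], [0, 1, 0, 0, -72], [0, 0, 1, 0, -38], [0, 0, 0, 1, -10]]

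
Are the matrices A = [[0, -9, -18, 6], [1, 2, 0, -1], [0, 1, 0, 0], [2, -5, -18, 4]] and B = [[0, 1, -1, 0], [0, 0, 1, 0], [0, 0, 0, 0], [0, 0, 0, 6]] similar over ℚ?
Two matrices over a field are similar if and only if they have the same invariant factors.

Both A and B have characteristic polynomial x^3(x - 6) and minimal polynomial x^3(x - 6). Computing further, both have invariant factors x^3(x - 6). Hence A and B are similar.

Yes.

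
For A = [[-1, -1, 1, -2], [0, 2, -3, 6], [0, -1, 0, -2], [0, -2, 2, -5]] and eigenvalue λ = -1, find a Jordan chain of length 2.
v_1 = [[1, -1, 0, 1]]^T, v_2 = [[-1, 3, -1, -2]]^T

We seek v_1 ∈ ker((A + I)^2) \ ker(A + I), then set v_{i+1} = (A + I) v_i.

One such chain is v_1 = [[1, -1, 0, 1]]^T, v_2 = [[-1, 3, -1, -2]]^T. Check: (A + I) v_2 = [[0, 0, 0, 0]]^T = 0.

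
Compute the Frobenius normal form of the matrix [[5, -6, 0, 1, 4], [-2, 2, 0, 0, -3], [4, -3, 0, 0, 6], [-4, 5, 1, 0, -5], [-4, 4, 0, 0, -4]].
The invariant factors of A (the non-unit diagonal entries of the Smith normal form of xI - A over ℚ[x]) are (x - 2)(x - 1)(x^3 - 2), each dividing the next. The characteristic polynomial is their product, (x - 2)(x - 1)(x^3 - 2).

The rational canonical form is the block-diagonal matrix of companion matrices C(f_i):
R = [[0, 0, 0, 0, 4], [1, 0, 0, 0, -6], [0, 1, 0, 0, 2], [0, 0, 1, 0, -2], [0, 0, 0, 1, 3]].

Note the characteristic polynomial does not split into linear factors over ℚ, so A has no Jordan form over ℚ; the rational canonical form exists over any field.

R = [[0, 0, 0, 0, 4], [1, 0, 0, 0, -6], [0, 1, 0, 0, 2], [0, 0, 1, 0, -2], [0, 0, 0, 1, 3]]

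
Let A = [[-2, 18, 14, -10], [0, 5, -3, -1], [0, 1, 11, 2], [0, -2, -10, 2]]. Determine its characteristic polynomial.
χ_A(x) = (x - 6)^3(x + 2)

xI - A = [[x + 2, -18, -14, 10], [0, x - 5, 3, 1], [0, -1, x - 11, -2], [0, 2, 10, x - 2]].

Expanding det(xI - A) along the first row:
det(xI - A) = + (x + 2)·det([[x - 5, 3, 1], [-1, x - 11, -2], [2, 10, x - 2]]) - (-18)·det([[0, 3, 1], [0, x - 11, -2], [0, 10, x - 2]]) + (-14)·det([[0, x - 5, 1], [0, -1, -2], [0, 2, x - 2]]) - (10)·det([[0, x - 5, 3], [0, -1, x - 11], [0, 2, 10]]).

Evaluating gives χ_A(x) = x^4 - 16x^3 + 72x^2 - 432 = (x - 6)^3(x + 2).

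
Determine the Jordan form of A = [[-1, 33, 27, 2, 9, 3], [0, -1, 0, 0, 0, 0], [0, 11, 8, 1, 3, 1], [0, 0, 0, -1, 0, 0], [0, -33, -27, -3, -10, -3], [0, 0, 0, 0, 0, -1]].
The characteristic polynomial is det(xI - A) = (x + 1)^6, so the eigenvalues are -1 (algebraic multiplicity 6).

For λ = -1: rank(A + I) = 2, rank((A + I)^2) = 0. The eigenspace has dimension 6 - 2 = 4, so there are 4 Jordan blocks; the rank sequence gives block sizes [2, 2, 1, 1].

Assembling the blocks gives the Jordan form J above.

J = [[-1, 1, 0, 0, 0, 0], [0, -1, 0, 0, 0, 0], [0, 0, -1, 1, 0, 0], [0, 0, 0, -1, 0, 0], [0, 0, 0, 0, -1, 0], [0, 0, 0, 0, 0, -1]]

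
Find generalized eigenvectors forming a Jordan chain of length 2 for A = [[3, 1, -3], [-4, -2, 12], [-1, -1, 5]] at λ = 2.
v_1 = [[0, 4, 1]]^T, v_2 = [[1, -4, -1]]^T

We seek v_1 ∈ ker((A - 2I)^2) \ ker(A - 2I), then set v_{i+1} = (A - 2I) v_i.

One such chain is v_1 = [[0, 4, 1]]^T, v_2 = [[1, -4, -1]]^T. Check: (A - 2I) v_2 = [[0, 0, 0]]^T = 0.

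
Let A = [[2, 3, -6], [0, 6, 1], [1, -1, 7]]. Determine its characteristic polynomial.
χ_A(x) = (x - 5)^3

xI - A = [[x - 2, -3, 6], [0, x - 6, -1], [-1, 1, x - 7]].

Expanding det(xI - A) along the first row:
det(xI - A) = + (x - 2)·det([[x - 6, -1], [1, x - 7]]) - (-3)·det([[0, -1], [-1, x - 7]]) + (6)·det([[0, x - 6], [-1, 1]]).

Evaluating gives χ_A(x) = x^3 - 15x^2 + 75x - 125 = (x - 5)^3.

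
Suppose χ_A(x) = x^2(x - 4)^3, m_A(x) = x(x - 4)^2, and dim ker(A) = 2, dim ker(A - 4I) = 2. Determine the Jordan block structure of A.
Jordan blocks: (0, 1), (0, 1), (4, 2), (4, 1)

λ = 0: algebraic multiplicity 2 (exponent in χ_A), largest block size 1 (exponent in m_A), 2 blocks (geometric multiplicity). These force block sizes [1, 1].
λ = 4: algebraic multiplicity 3 (exponent in χ_A), largest block size 2 (exponent in m_A), 2 blocks (geometric multiplicity). These force block sizes [2, 1].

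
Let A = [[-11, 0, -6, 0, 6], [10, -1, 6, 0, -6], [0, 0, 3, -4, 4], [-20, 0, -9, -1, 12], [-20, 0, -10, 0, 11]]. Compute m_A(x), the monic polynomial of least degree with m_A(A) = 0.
m_A(x) = (x - 1)^2(x + 1)

The characteristic polynomial factors as (x - 1)^3(x + 1)^2. The minimal polynomial is ∏(x - λ)^{k_λ} where k_λ is the size of the largest Jordan block at λ.

For λ = -1: rank(A + I) = 3, and the largest Jordan block has size 1 (the smallest k with rank((A + I)^k) = rank((A + I)^(k+1))).
For λ = 1: rank(A - I) = 3, and the largest Jordan block has size 2 (the smallest k with rank((A - I)^k) = rank((A - I)^(k+1))).

So m_A(x) = (x - 1)^2(x + 1).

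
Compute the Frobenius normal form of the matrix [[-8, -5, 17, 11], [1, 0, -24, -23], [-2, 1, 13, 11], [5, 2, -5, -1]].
R = [[0, 0, 0, 20], [1, 0, 0, -5], [0, 1, 0, 0], [0, 0, 1, 4]]

The invariant factors of A (the non-unit diagonal entries of the Smith normal form of xI - A over ℚ[x]) are (x - 4)(x^3 + 5), each dividing the next. The characteristic polynomial is their product, (x - 4)(x^3 + 5).

The rational canonical form is the block-diagonal matrix of companion matrices C(f_i):
R = [[0, 0, 0, 20], [1, 0, 0, -5], [0, 1, 0, 0], [0, 0, 1, 4]].

Note the characteristic polynomial does not split into linear factors over ℚ, so A has no Jordan form over ℚ; the rational canonical form exists over any field.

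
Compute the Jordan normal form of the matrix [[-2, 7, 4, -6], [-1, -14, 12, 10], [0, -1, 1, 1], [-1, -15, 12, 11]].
The characteristic polynomial is det(xI - A) = (x - 1)^2(x + 3)^2, so the eigenvalues are -3 (algebraic multiplicity 2), 1 (algebraic multiplicity 2).

For λ = -3: rank(A + 3I) = 3, rank((A + 3I)^2) = 2. The eigenspace has dimension 4 - 3 = 1, so there is 1 Jordan block; the rank sequence gives block sizes [2].

For λ = 1: rank(A - I) = 3, rank((A - I)^2) = 2. The eigenspace has dimension 4 - 3 = 1, so there is 1 Jordan block; the rank sequence gives block sizes [2].

Assembling the blocks gives the Jordan form J above.

J = [[-3, 1, 0, 0], [0, -3, 0, 0], [0, 0, 1, 1], [0, 0, 0, 1]]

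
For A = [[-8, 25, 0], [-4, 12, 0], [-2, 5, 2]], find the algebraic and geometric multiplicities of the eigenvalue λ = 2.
algebraic multiplicity 3, geometric multiplicity 2

The characteristic polynomial is (x - 2)^3, so the factor x - 2 appears with exponent 3: the algebraic multiplicity is 3.

rank(A - 2I) = 1, so the eigenspace has dimension 3 - 1 = 2: the geometric multiplicity is 2.

Since 2 < 3, A is not diagonalizable.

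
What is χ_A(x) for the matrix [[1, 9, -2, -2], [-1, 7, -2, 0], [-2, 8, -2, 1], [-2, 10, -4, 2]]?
xI - A = [[x - 1, -9, 2, 2], [1, x - 7, 2, 0], [2, -8, x + 2, -1], [2, -10, 4, x - 2]].

Expanding det(xI - A) along the first row:
det(xI - A) = + (x - 1)·det([[x - 7, 2, 0], [-8, x + 2, -1], [-10, 4, x - 2]]) - (-9)·det([[1, 2, 0], [2, x + 2, -1], [2, 4, x - 2]]) + (2)·det([[1, x - 7, 0], [2, -8, -1], [2, -10, x - 2]]) - (2)·det([[1, x - 7, 2], [2, -8, x + 2], [2, -10, 4]]).

Evaluating gives χ_A(x) = x^4 - 8x^3 + 24x^2 - 32x + 16 = (x - 2)^4.

χ_A(x) = (x - 2)^4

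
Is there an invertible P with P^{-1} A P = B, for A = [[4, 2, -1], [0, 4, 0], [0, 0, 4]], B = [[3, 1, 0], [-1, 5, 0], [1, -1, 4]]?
Two matrices over a field are similar if and only if they have the same invariant factors.

Both A and B have characteristic polynomial (x - 4)^3 and minimal polynomial (x - 4)^2. Computing further, both have invariant factors x - 4, (x - 4)^2. Hence A and B are similar.

Yes.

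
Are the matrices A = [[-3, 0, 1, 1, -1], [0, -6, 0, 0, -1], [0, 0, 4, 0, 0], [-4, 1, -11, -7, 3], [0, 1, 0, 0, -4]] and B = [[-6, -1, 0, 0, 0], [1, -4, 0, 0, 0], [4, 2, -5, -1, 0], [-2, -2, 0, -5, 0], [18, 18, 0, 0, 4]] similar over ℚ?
Yes.

Two matrices over a field are similar if and only if they have the same invariant factors.

Both A and B have characteristic polynomial (x - 4)(x + 5)^4 and minimal polynomial (x - 4)(x + 5)^2. Computing further, both have invariant factors (x + 5)^2, (x - 4)(x + 5)^2. Hence A and B are similar.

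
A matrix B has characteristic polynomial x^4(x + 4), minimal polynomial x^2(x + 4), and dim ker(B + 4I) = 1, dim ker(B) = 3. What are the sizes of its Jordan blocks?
λ = -4: algebraic multiplicity 1 (exponent in χ_B), largest block size 1 (exponent in m_B), 1 block (geometric multiplicity). This forces block sizes [1].
λ = 0: algebraic multiplicity 4 (exponent in χ_B), largest block size 2 (exponent in m_B), 3 blocks (geometric multiplicity). These force block sizes [2, 1, 1].

Jordan blocks: (-4, 1), (0, 2), (0, 1), (0, 1)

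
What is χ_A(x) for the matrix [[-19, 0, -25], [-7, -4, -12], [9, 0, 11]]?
χ_A(x) = (x + 4)^3

xI - A = [[x + 19, 0, 25], [7, x + 4, 12], [-9, 0, x - 11]].

Expanding det(xI - A) along the first row:
det(xI - A) = + (x + 19)·det([[x + 4, 12], [0, x - 11]]) - (0)·det([[7, 12], [-9, x - 11]]) + (25)·det([[7, x + 4], [-9, 0]]).

Evaluating gives χ_A(x) = x^3 + 12x^2 + 48x + 64 = (x + 4)^3.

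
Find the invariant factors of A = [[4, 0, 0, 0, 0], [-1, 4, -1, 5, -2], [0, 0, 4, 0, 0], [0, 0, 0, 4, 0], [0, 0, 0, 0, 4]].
x - 4, x - 4, x - 4, (x - 4)^2

The Jordan structure of A has elementary divisors (x - 4)^2, (x - 4), (x - 4), (x - 4). Arranging the block sizes at each eigenvalue in decreasing order and taking row products gives the invariant factors.

Invariant factors (smallest first, each dividing the next): x - 4, x - 4, x - 4, (x - 4)^2.

Check: the last factor (x - 4)^2 is the minimal polynomial, and the product (x - 4)^5 is the characteristic polynomial.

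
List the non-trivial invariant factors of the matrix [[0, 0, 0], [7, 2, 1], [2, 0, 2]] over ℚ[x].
x(x - 2)^2

The Jordan structure of A has elementary divisors x, (x - 2)^2. Arranging the block sizes at each eigenvalue in decreasing order and taking row products gives the invariant factors.

Invariant factors (smallest first, each dividing the next): x(x - 2)^2.

Check: the last factor x(x - 2)^2 is the minimal polynomial, and the product x(x - 2)^2 is the characteristic polynomial.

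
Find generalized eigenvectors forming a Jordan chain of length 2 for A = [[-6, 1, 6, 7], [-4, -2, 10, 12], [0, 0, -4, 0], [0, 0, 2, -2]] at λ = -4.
v_1 = [[0, 1, 0, 0]]^T, v_2 = [[1, 2, 0, 0]]^T

We seek v_1 ∈ ker((A + 4I)^2) \ ker(A + 4I), then set v_{i+1} = (A + 4I) v_i.

One such chain is v_1 = [[0, 1, 0, 0]]^T, v_2 = [[1, 2, 0, 0]]^T. Check: (A + 4I) v_2 = [[0, 0, 0, 0]]^T = 0.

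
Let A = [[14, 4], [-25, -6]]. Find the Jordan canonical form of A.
J = [[4, 1], [0, 4]]

The characteristic polynomial is det(xI - A) = (x - 4)^2, so the eigenvalues are 4 (algebraic multiplicity 2).

For λ = 4: rank(A - 4I) = 1, rank((A - 4I)^2) = 0. The eigenspace has dimension 2 - 1 = 1, so there is 1 Jordan block; the rank sequence gives block sizes [2].

Assembling the blocks gives the Jordan form J above.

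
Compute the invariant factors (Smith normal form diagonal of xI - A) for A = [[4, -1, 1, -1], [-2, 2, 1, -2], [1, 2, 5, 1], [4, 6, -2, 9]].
x - 5, (x - 5)^3

The Jordan structure of A has elementary divisors (x - 5)^3, (x - 5). Arranging the block sizes at each eigenvalue in decreasing order and taking row products gives the invariant factors.

Invariant factors (smallest first, each dividing the next): x - 5, (x - 5)^3.

Check: the last factor (x - 5)^3 is the minimal polynomial, and the product (x - 5)^4 is the characteristic polynomial.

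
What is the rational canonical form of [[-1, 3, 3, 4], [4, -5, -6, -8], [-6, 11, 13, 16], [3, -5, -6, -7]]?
The invariant factors of A (the non-unit diagonal entries of the Smith normal form of xI - A over ℚ[x]) are (x - 1)^3(x + 3), each dividing the next. The characteristic polynomial is their product, (x - 1)^3(x + 3).

The rational canonical form is the block-diagonal matrix of companion matrices C(f_i):
R = [[0, 0, 0, 3], [1, 0, 0, -8], [0, 1, 0, 6], [0, 0, 1, 0]].

R = [[0, 0, 0, 3], [1, 0, 0, -8], [0, 1, 0, 6], [0, 0, 1, 0]]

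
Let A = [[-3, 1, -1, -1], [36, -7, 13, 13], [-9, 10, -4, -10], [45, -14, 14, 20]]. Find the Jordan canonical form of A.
J = [[-3, 1, 0, 0], [0, -3, 0, 0], [0, 0, 6, 0], [0, 0, 0, 6]]

The characteristic polynomial is det(xI - A) = (x - 6)^2(x + 3)^2, so the eigenvalues are -3 (algebraic multiplicity 2), 6 (algebraic multiplicity 2).

For λ = -3: rank(A + 3I) = 3, rank((A + 3I)^2) = 2. The eigenspace has dimension 4 - 3 = 1, so there is 1 Jordan block; the rank sequence gives block sizes [2].

For λ = 6: rank(A - 6I) = 2. The eigenspace has dimension 4 - 2 = 2, so there are 2 Jordan blocks; the rank sequence gives block sizes [1, 1].

Assembling the blocks gives the Jordan form J above.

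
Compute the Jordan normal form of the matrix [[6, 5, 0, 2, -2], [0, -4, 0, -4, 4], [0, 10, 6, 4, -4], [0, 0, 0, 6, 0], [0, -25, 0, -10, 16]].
The characteristic polynomial is det(xI - A) = (x - 6)^5, so the eigenvalues are 6 (algebraic multiplicity 5).

For λ = 6: rank(A - 6I) = 1, rank((A - 6I)^2) = 0. The eigenspace has dimension 5 - 1 = 4, so there are 4 Jordan blocks; the rank sequence gives block sizes [2, 1, 1, 1].

Assembling the blocks gives the Jordan form J above.

J = [[6, 1, 0, 0, 0], [0, 6, 0, 0, 0], [0, 0, 6, 0, 0], [0, 0, 0, 6, 0], [0, 0, 0, 0, 6]]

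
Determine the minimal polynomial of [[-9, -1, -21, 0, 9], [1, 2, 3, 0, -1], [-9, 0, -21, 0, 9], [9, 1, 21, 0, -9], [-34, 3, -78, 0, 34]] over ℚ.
The characteristic polynomial factors as x^4(x - 6). The minimal polynomial is ∏(x - λ)^{k_λ} where k_λ is the size of the largest Jordan block at λ.

For λ = 0: rank(A) = 3, and the largest Jordan block has size 3 (the smallest k with rank(A^k) = rank(A^(k+1))).
For λ = 6: rank(A - 6I) = 4, and the largest Jordan block has size 1 (the smallest k with rank((A - 6I)^k) = rank((A - 6I)^(k+1))).

So m_A(x) = x^3(x - 6).

m_A(x) = x^3(x - 6)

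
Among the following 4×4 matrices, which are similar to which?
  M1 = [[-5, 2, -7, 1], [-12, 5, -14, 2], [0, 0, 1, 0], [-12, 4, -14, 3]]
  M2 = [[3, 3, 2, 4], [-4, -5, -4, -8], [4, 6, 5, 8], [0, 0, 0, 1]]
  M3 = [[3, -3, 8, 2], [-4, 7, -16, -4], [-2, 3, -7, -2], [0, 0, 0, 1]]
1 class: {M1, M2, M3}

Characteristic polynomials: χ_{M1} = (x - 1)^4, χ_{M2} = (x - 1)^4, χ_{M3} = (x - 1)^4.

{M1, M2, M3}: invariant factors x - 1, x - 1, (x - 1)^2.

Matrices are similar if and only if their invariant-factor lists agree; the partition into similarity classes is {M1, M2, M3}.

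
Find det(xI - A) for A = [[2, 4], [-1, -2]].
xI - A = [[x - 2, -4], [1, x + 2]].

Expanding det(xI - A) along the first row:
det(xI - A) = + (x - 2)·det([[x + 2]]) - (-4)·det([[1]]).

Evaluating gives χ_A(x) = x^2.

χ_A(x) = x^2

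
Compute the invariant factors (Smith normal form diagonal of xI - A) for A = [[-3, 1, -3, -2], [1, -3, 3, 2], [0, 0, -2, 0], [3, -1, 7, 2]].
The Jordan structure of A has elementary divisors (x + 2)^2, (x + 2), x. Arranging the block sizes at each eigenvalue in decreasing order and taking row products gives the invariant factors.

Invariant factors (smallest first, each dividing the next): x + 2, x(x + 2)^2.

Check: the last factor x(x + 2)^2 is the minimal polynomial, and the product x(x + 2)^3 is the characteristic polynomial.

x + 2, x(x + 2)^2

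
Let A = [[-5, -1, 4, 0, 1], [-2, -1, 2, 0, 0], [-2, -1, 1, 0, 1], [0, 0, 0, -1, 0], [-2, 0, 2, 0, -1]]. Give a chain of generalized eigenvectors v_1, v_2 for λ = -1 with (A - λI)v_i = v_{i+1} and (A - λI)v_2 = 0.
We seek v_1 ∈ ker((A + I)^2) \ ker(A + I), then set v_{i+1} = (A + I) v_i.

One such chain is v_1 = [[1, 1, 1, -1, 0]]^T, v_2 = [[-1, 0, -1, 0, 0]]^T. Check: (A + I) v_2 = [[0, 0, 0, 0, 0]]^T = 0.

v_1 = [[1, 1, 1, -1, 0]]^T, v_2 = [[-1, 0, -1, 0, 0]]^T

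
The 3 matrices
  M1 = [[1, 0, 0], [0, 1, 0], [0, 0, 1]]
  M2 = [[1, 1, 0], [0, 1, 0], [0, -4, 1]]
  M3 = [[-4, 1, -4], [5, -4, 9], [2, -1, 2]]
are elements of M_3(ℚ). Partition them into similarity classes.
3 classes: {M1}, {M2}, {M3}

Characteristic polynomials: χ_{M1} = (x - 1)^3, χ_{M2} = (x - 1)^3, χ_{M3} = (x + 2)^3.

{M1}: invariant factors x - 1, x - 1, x - 1.

{M2}: invariant factors x - 1, (x - 1)^2.

{M3}: invariant factors (x + 2)^3.

Matrices are similar if and only if their invariant-factor lists agree; the partition into similarity classes is {M1}, {M2}, {M3}.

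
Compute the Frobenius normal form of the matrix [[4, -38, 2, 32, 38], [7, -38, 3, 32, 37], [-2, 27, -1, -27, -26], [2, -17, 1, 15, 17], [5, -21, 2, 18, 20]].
R = [[0, 0, 0, 0, 4], [1, 0, 0, 0, -17], [0, 1, 0, 0, 12], [0, 0, 1, 0, 14], [0, 0, 0, 1, 0]]

The invariant factors of A (the non-unit diagonal entries of the Smith normal form of xI - A over ℚ[x]) are (x - 4)(x^2 + 2x - 1)^2, each dividing the next. The characteristic polynomial is their product, (x - 4)(x^2 + 2x - 1)^2.

The rational canonical form is the block-diagonal matrix of companion matrices C(f_i):
R = [[0, 0, 0, 0, 4], [1, 0, 0, 0, -17], [0, 1, 0, 0, 12], [0, 0, 1, 0, 14], [0, 0, 0, 1, 0]].

Note the characteristic polynomial does not split into linear factors over ℚ, so A has no Jordan form over ℚ; the rational canonical form exists over any field.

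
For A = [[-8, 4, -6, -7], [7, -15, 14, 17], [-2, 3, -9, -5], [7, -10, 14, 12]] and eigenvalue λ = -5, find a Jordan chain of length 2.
We seek v_1 ∈ ker((A + 5I)^2) \ ker(A + 5I), then set v_{i+1} = (A + 5I) v_i.

One such chain is v_1 = [[-5, 10, -2, 10]]^T, v_2 = [[-3, 7, -2, 7]]^T. Check: (A + 5I) v_2 = [[0, 0, 0, 0]]^T = 0.

v_1 = [[-5, 10, -2, 10]]^T, v_2 = [[-3, 7, -2, 7]]^T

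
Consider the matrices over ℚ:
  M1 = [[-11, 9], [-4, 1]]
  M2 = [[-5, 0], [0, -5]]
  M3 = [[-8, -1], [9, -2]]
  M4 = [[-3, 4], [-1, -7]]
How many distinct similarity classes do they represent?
Characteristic polynomials: χ_{M1} = (x + 5)^2, χ_{M2} = (x + 5)^2, χ_{M3} = (x + 5)^2, χ_{M4} = (x + 5)^2.

{M1, M3, M4}: invariant factors (x + 5)^2.

{M2}: invariant factors x + 5, x + 5.

Matrices are similar if and only if their invariant-factor lists agree; the partition into similarity classes is {M1, M3, M4}, {M2}.

2 classes: {M1, M3, M4}, {M2}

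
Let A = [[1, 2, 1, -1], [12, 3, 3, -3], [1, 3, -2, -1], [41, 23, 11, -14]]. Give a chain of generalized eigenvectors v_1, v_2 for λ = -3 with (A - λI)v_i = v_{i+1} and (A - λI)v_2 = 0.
We seek v_1 ∈ ker((A + 3I)^2) \ ker(A + 3I), then set v_{i+1} = (A + 3I) v_i.

One such chain is v_1 = [[0, 1, 0, 2]]^T, v_2 = [[0, 0, 1, 1]]^T. Check: (A + 3I) v_2 = [[0, 0, 0, 0]]^T = 0.

v_1 = [[0, 1, 0, 2]]^T, v_2 = [[0, 0, 1, 1]]^T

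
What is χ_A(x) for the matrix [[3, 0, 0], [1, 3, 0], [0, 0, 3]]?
χ_A(x) = (x - 3)^3

xI - A = [[x - 3, 0, 0], [-1, x - 3, 0], [0, 0, x - 3]].

Expanding det(xI - A) along the first row:
det(xI - A) = + (x - 3)·det([[x - 3, 0], [0, x - 3]]) - (0)·det([[-1, 0], [0, x - 3]]) + (0)·det([[-1, x - 3], [0, 0]]).

Evaluating gives χ_A(x) = x^3 - 9x^2 + 27x - 27 = (x - 3)^3.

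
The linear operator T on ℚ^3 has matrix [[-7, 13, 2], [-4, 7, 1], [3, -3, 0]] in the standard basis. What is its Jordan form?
The characteristic polynomial is det(xI - A) = x^3, so the eigenvalues are 0 (algebraic multiplicity 3).

For λ = 0: rank(A) = 2, rank(A^2) = 1, rank(A^3) = 0. The eigenspace has dimension 3 - 2 = 1, so there is 1 Jordan block; the rank sequence gives block sizes [3].

Assembling the blocks gives the Jordan form J above.

J = [[0, 1, 0], [0, 0, 1], [0, 0, 0]]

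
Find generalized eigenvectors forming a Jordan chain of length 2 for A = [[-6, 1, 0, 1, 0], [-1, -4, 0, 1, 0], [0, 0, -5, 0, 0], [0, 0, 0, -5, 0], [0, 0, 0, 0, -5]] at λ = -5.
We seek v_1 ∈ ker((A + 5I)^2) \ ker(A + 5I), then set v_{i+1} = (A + 5I) v_i.

One such chain is v_1 = [[0, 1, 0, 0, 0]]^T, v_2 = [[1, 1, 0, 0, 0]]^T. Check: (A + 5I) v_2 = [[0, 0, 0, 0, 0]]^T = 0.

v_1 = [[0, 1, 0, 0, 0]]^T, v_2 = [[1, 1, 0, 0, 0]]^T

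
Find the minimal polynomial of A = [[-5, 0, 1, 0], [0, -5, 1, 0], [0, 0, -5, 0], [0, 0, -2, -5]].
m_A(x) = (x + 5)^2

The characteristic polynomial factors as (x + 5)^4. The minimal polynomial is ∏(x - λ)^{k_λ} where k_λ is the size of the largest Jordan block at λ.

For λ = -5: rank(A + 5I) = 1, and the largest Jordan block has size 2 (the smallest k with rank((A + 5I)^k) = rank((A + 5I)^(k+1))).

So m_A(x) = (x + 5)^2.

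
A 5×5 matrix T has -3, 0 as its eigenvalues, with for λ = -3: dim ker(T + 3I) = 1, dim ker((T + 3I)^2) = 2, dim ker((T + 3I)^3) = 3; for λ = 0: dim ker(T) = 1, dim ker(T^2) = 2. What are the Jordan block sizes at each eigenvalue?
Jordan blocks: (-3, 3), (0, 2)

λ = -3: successive nullity increments [1, 1, 1] count blocks of size ≥ k; block sizes are [3].
λ = 0: successive nullity increments [1, 1] count blocks of size ≥ k; block sizes are [2].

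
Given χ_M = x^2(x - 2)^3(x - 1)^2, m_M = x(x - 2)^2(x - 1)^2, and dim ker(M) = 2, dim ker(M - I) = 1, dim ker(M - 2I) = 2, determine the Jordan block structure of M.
λ = 0: algebraic multiplicity 2 (exponent in χ_M), largest block size 1 (exponent in m_M), 2 blocks (geometric multiplicity). These force block sizes [1, 1].
λ = 1: algebraic multiplicity 2 (exponent in χ_M), largest block size 2 (exponent in m_M), 1 block (geometric multiplicity). This forces block sizes [2].
λ = 2: algebraic multiplicity 3 (exponent in χ_M), largest block size 2 (exponent in m_M), 2 blocks (geometric multiplicity). These force block sizes [2, 1].

Jordan blocks: (0, 1), (0, 1), (1, 2), (2, 2), (2, 1)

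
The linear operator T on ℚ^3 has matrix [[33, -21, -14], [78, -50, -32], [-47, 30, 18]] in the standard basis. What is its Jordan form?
J = [[-2, 1, 0], [0, -2, 0], [0, 0, 5]]

The characteristic polynomial is det(xI - A) = (x - 5)(x + 2)^2, so the eigenvalues are -2 (algebraic multiplicity 2), 5 (algebraic multiplicity 1).

For λ = -2: rank(A + 2I) = 2, rank((A + 2I)^2) = 1. The eigenspace has dimension 3 - 2 = 1, so there is 1 Jordan block; the rank sequence gives block sizes [2].

For λ = 5: algebraic multiplicity 1 gives one 1×1 block.

Assembling the blocks gives the Jordan form J above.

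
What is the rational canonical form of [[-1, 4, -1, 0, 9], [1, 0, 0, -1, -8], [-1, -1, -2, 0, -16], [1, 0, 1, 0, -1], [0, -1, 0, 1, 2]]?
The invariant factors of A (the non-unit diagonal entries of the Smith normal form of xI - A over ℚ[x]) are x^2 + 2x - 4, (x - 3)(x^2 + 2x - 4), each dividing the next. The characteristic polynomial is their product, (x - 3)(x^2 + 2x - 4)^2.

The rational canonical form is the block-diagonal matrix of companion matrices C(f_i):
R = [[0, 4, 0, 0, 0], [1, -2, 0, 0, 0], [0, 0, 0, 0, -12], [0, 0, 1, 0, 10], [0, 0, 0, 1, 1]].

Note the characteristic polynomial does not split into linear factors over ℚ, so A has no Jordan form over ℚ; the rational canonical form exists over any field.

R = [[0, 4, 0, 0, 0], [1, -2, 0, 0, 0], [0, 0, 0, 0, -12], [0, 0, 1, 0, 10], [0, 0, 0, 1, 1]]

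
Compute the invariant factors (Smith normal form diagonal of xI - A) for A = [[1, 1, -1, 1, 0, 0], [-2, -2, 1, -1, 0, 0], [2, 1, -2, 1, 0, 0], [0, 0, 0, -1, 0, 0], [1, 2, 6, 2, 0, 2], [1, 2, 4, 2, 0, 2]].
The Jordan structure of A has elementary divisors (x + 1)^2, (x + 1), (x + 1), x, (x - 2). Arranging the block sizes at each eigenvalue in decreasing order and taking row products gives the invariant factors.

Invariant factors (smallest first, each dividing the next): x + 1, x + 1, x(x - 2)(x + 1)^2.

Check: the last factor x(x - 2)(x + 1)^2 is the minimal polynomial, and the product x(x - 2)(x + 1)^4 is the characteristic polynomial.

x + 1, x + 1, x(x - 2)(x + 1)^2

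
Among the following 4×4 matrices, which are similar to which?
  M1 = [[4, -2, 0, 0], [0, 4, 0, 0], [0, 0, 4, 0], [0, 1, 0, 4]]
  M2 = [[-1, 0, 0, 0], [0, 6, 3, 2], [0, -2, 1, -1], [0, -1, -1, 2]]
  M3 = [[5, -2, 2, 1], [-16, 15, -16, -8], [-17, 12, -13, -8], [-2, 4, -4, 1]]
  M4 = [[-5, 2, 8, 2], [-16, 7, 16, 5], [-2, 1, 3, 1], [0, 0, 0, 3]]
2 classes: {M1}, {M2, M3, M4}

Characteristic polynomials: χ_{M1} = (x - 4)^4, χ_{M2} = (x - 3)^3(x + 1), χ_{M3} = (x - 3)^3(x + 1), χ_{M4} = (x - 3)^3(x + 1).

{M1}: invariant factors x - 4, x - 4, (x - 4)^2.

{M2, M3, M4}: invariant factors (x - 3)^3(x + 1).

Matrices are similar if and only if their invariant-factor lists agree; the partition into similarity classes is {M1}, {M2, M3, M4}.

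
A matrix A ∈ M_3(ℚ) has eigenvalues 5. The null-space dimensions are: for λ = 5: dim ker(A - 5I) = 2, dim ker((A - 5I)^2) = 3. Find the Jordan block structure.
λ = 5: successive nullity increments [2, 1] count blocks of size ≥ k; block sizes are [2, 1].

Jordan blocks: (5, 2), (5, 1)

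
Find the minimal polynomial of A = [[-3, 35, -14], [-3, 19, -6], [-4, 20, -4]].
The characteristic polynomial factors as (x - 4)^3. The minimal polynomial is ∏(x - λ)^{k_λ} where k_λ is the size of the largest Jordan block at λ.

For λ = 4: rank(A - 4I) = 1, and the largest Jordan block has size 2 (the smallest k with rank((A - 4I)^k) = rank((A - 4I)^(k+1))).

So m_A(x) = (x - 4)^2.

m_A(x) = (x - 4)^2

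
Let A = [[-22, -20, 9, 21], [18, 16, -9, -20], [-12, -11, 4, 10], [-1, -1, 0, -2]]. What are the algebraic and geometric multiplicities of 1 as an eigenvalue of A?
The characteristic polynomial is (x - 1)^2(x + 3)^2, so the factor x - 1 appears with exponent 2: the algebraic multiplicity is 2.

rank(A - I) = 3, so the eigenspace has dimension 4 - 3 = 1: the geometric multiplicity is 1.

Since 1 < 2, A is not diagonalizable.

algebraic multiplicity 2, geometric multiplicity 1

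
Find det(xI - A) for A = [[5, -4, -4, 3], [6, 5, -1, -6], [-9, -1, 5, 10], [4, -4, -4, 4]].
χ_A(x) = (x - 6)^3(x - 1)

xI - A = [[x - 5, 4, 4, -3], [-6, x - 5, 1, 6], [9, 1, x - 5, -10], [-4, 4, 4, x - 4]].

Expanding det(xI - A) along the first row:
det(xI - A) = + (x - 5)·det([[x - 5, 1, 6], [1, x - 5, -10], [4, 4, x - 4]]) - (4)·det([[-6, 1, 6], [9, x - 5, -10], [-4, 4, x - 4]]) + (4)·det([[-6, x - 5, 6], [9, 1, -10], [-4, 4, x - 4]]) - (-3)·det([[-6, x - 5, 1], [9, 1, x - 5], [-4, 4, 4]]).

Evaluating gives χ_A(x) = x^4 - 19x^3 + 126x^2 - 324x + 216 = (x - 6)^3(x - 1).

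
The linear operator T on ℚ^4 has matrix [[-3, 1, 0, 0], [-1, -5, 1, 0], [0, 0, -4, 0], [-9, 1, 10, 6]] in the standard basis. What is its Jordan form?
The characteristic polynomial is det(xI - A) = (x - 6)(x + 4)^3, so the eigenvalues are -4 (algebraic multiplicity 3), 6 (algebraic multiplicity 1).

For λ = -4: rank(A + 4I) = 3, rank((A + 4I)^2) = 2, rank((A + 4I)^3) = 1. The eigenspace has dimension 4 - 3 = 1, so there is 1 Jordan block; the rank sequence gives block sizes [3].

For λ = 6: algebraic multiplicity 1 gives one 1×1 block.

Assembling the blocks gives the Jordan form J above.

J = [[-4, 1, 0, 0], [0, -4, 1, 0], [0, 0, -4, 0], [0, 0, 0, 6]]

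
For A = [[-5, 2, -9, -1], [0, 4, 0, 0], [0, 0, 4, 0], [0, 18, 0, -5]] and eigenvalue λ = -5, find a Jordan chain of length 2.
v_1 = [[0, 0, 0, -1]]^T, v_2 = [[1, 0, 0, 0]]^T

We seek v_1 ∈ ker((A + 5I)^2) \ ker(A + 5I), then set v_{i+1} = (A + 5I) v_i.

One such chain is v_1 = [[0, 0, 0, -1]]^T, v_2 = [[1, 0, 0, 0]]^T. Check: (A + 5I) v_2 = [[0, 0, 0, 0]]^T = 0.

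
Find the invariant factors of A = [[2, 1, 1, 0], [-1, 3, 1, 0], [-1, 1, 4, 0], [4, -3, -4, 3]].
The Jordan structure of A has elementary divisors (x - 3)^3, (x - 3). Arranging the block sizes at each eigenvalue in decreasing order and taking row products gives the invariant factors.

Invariant factors (smallest first, each dividing the next): x - 3, (x - 3)^3.

Check: the last factor (x - 3)^3 is the minimal polynomial, and the product (x - 3)^4 is the characteristic polynomial.

x - 3, (x - 3)^3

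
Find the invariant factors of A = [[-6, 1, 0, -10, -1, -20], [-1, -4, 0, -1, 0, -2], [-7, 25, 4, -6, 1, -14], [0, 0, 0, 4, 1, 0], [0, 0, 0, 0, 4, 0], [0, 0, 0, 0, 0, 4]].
x - 4, (x - 4)^3(x + 5)^2

The Jordan structure of A has elementary divisors (x + 5)^2, (x - 4)^3, (x - 4). Arranging the block sizes at each eigenvalue in decreasing order and taking row products gives the invariant factors.

Invariant factors (smallest first, each dividing the next): x - 4, (x - 4)^3(x + 5)^2.

Check: the last factor (x - 4)^3(x + 5)^2 is the minimal polynomial, and the product (x - 4)^4(x + 5)^2 is the characteristic polynomial.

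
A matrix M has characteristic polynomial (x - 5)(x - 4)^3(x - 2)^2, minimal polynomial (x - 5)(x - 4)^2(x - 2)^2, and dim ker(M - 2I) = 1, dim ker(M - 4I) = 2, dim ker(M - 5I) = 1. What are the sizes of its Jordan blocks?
λ = 2: algebraic multiplicity 2 (exponent in χ_M), largest block size 2 (exponent in m_M), 1 block (geometric multiplicity). This forces block sizes [2].
λ = 4: algebraic multiplicity 3 (exponent in χ_M), largest block size 2 (exponent in m_M), 2 blocks (geometric multiplicity). These force block sizes [2, 1].
λ = 5: algebraic multiplicity 1 (exponent in χ_M), largest block size 1 (exponent in m_M), 1 block (geometric multiplicity). This forces block sizes [1].

Jordan blocks: (2, 2), (4, 2), (4, 1), (5, 1)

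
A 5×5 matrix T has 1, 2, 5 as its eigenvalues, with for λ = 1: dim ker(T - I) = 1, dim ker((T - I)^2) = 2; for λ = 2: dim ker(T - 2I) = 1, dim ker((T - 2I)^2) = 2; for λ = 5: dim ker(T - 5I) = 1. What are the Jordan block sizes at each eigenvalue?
λ = 1: successive nullity increments [1, 1] count blocks of size ≥ k; block sizes are [2].
λ = 2: successive nullity increments [1, 1] count blocks of size ≥ k; block sizes are [2].
λ = 5: successive nullity increments [1] count blocks of size ≥ k; block sizes are [1].

Jordan blocks: (1, 2), (2, 2), (5, 1)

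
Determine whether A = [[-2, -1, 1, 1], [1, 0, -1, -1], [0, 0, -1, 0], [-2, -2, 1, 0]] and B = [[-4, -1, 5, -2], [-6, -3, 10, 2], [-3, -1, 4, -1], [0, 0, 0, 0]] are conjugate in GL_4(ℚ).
Yes.

Two matrices over a field are similar if and only if they have the same invariant factors.

Both A and B have characteristic polynomial x(x + 1)^3 and minimal polynomial x(x + 1)^2. Computing further, both have invariant factors x + 1, x(x + 1)^2. Hence A and B are similar.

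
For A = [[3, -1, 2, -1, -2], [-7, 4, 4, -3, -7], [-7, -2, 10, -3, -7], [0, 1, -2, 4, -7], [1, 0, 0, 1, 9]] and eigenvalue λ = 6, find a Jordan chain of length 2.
We seek v_1 ∈ ker((A - 6I)^2) \ ker(A - 6I), then set v_{i+1} = (A - 6I) v_i.

One such chain is v_1 = [[-1, -1, -1, 1, 0]]^T, v_2 = [[1, 2, 2, -1, 0]]^T. Check: (A - 6I) v_2 = [[0, 0, 0, 0, 0]]^T = 0.

v_1 = [[-1, -1, -1, 1, 0]]^T, v_2 = [[1, 2, 2, -1, 0]]^T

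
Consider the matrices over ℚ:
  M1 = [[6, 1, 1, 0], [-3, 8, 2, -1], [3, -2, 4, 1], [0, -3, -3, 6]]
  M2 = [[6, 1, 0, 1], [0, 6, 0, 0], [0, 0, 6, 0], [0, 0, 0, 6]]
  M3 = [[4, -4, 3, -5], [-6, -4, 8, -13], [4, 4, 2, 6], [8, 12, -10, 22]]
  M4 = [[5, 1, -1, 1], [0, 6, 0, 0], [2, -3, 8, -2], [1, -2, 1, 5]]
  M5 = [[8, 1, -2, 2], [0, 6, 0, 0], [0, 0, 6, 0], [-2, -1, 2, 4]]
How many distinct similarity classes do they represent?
2 classes: {M1, M3, M4}, {M2, M5}

Characteristic polynomials: χ_{M1} = (x - 6)^4, χ_{M2} = (x - 6)^4, χ_{M3} = (x - 6)^4, χ_{M4} = (x - 6)^4, χ_{M5} = (x - 6)^4.

{M1, M3, M4}: invariant factors (x - 6)^2, (x - 6)^2.

{M2, M5}: invariant factors x - 6, x - 6, (x - 6)^2.

Matrices are similar if and only if their invariant-factor lists agree; the partition into similarity classes is {M1, M3, M4}, {M2, M5}.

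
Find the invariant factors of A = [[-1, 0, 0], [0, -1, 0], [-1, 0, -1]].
The Jordan structure of A has elementary divisors (x + 1)^2, (x + 1). Arranging the block sizes at each eigenvalue in decreasing order and taking row products gives the invariant factors.

Invariant factors (smallest first, each dividing the next): x + 1, (x + 1)^2.

Check: the last factor (x + 1)^2 is the minimal polynomial, and the product (x + 1)^3 is the characteristic polynomial.

x + 1, (x + 1)^2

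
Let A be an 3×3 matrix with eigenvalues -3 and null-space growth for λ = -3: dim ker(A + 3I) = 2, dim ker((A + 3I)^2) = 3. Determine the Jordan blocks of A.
Jordan blocks: (-3, 2), (-3, 1)

λ = -3: successive nullity increments [2, 1] count blocks of size ≥ k; block sizes are [2, 1].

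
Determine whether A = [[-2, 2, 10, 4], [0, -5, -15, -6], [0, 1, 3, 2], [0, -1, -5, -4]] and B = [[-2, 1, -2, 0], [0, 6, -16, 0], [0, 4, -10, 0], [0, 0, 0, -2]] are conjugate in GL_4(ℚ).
Two matrices over a field are similar if and only if they have the same invariant factors.

Both A and B have characteristic polynomial (x + 2)^4 and minimal polynomial (x + 2)^2. Computing further, both have invariant factors x + 2, x + 2, (x + 2)^2. Hence A and B are similar.

Yes.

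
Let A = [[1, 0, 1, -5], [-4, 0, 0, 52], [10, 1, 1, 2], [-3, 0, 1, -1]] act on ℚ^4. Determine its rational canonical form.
The invariant factors of A (the non-unit diagonal entries of the Smith normal form of xI - A over ℚ[x]) are x - 4, (x - 4)(x + 3)(x + 4), each dividing the next. The characteristic polynomial is their product, (x - 4)^2(x + 3)(x + 4).

The rational canonical form is the block-diagonal matrix of companion matrices C(f_i):
R = [[4, 0, 0, 0], [0, 0, 0, 48], [0, 1, 0, 16], [0, 0, 1, -3]].

R = [[4, 0, 0, 0], [0, 0, 0, 48], [0, 1, 0, 16], [0, 0, 1, -3]]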